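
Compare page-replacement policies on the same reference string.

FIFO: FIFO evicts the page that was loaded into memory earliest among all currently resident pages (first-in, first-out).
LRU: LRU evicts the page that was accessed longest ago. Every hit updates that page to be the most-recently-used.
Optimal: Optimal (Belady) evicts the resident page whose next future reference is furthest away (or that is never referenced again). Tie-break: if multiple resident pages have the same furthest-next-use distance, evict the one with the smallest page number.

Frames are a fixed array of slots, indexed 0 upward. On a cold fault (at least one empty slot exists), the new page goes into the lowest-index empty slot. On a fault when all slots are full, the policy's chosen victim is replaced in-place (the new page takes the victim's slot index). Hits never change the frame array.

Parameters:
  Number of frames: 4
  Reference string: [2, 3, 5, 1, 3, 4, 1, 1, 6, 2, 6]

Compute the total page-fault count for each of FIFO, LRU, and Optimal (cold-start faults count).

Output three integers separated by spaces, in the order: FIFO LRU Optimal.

--- FIFO ---
  step 0: ref 2 -> FAULT, frames=[2,-,-,-] (faults so far: 1)
  step 1: ref 3 -> FAULT, frames=[2,3,-,-] (faults so far: 2)
  step 2: ref 5 -> FAULT, frames=[2,3,5,-] (faults so far: 3)
  step 3: ref 1 -> FAULT, frames=[2,3,5,1] (faults so far: 4)
  step 4: ref 3 -> HIT, frames=[2,3,5,1] (faults so far: 4)
  step 5: ref 4 -> FAULT, evict 2, frames=[4,3,5,1] (faults so far: 5)
  step 6: ref 1 -> HIT, frames=[4,3,5,1] (faults so far: 5)
  step 7: ref 1 -> HIT, frames=[4,3,5,1] (faults so far: 5)
  step 8: ref 6 -> FAULT, evict 3, frames=[4,6,5,1] (faults so far: 6)
  step 9: ref 2 -> FAULT, evict 5, frames=[4,6,2,1] (faults so far: 7)
  step 10: ref 6 -> HIT, frames=[4,6,2,1] (faults so far: 7)
  FIFO total faults: 7
--- LRU ---
  step 0: ref 2 -> FAULT, frames=[2,-,-,-] (faults so far: 1)
  step 1: ref 3 -> FAULT, frames=[2,3,-,-] (faults so far: 2)
  step 2: ref 5 -> FAULT, frames=[2,3,5,-] (faults so far: 3)
  step 3: ref 1 -> FAULT, frames=[2,3,5,1] (faults so far: 4)
  step 4: ref 3 -> HIT, frames=[2,3,5,1] (faults so far: 4)
  step 5: ref 4 -> FAULT, evict 2, frames=[4,3,5,1] (faults so far: 5)
  step 6: ref 1 -> HIT, frames=[4,3,5,1] (faults so far: 5)
  step 7: ref 1 -> HIT, frames=[4,3,5,1] (faults so far: 5)
  step 8: ref 6 -> FAULT, evict 5, frames=[4,3,6,1] (faults so far: 6)
  step 9: ref 2 -> FAULT, evict 3, frames=[4,2,6,1] (faults so far: 7)
  step 10: ref 6 -> HIT, frames=[4,2,6,1] (faults so far: 7)
  LRU total faults: 7
--- Optimal ---
  step 0: ref 2 -> FAULT, frames=[2,-,-,-] (faults so far: 1)
  step 1: ref 3 -> FAULT, frames=[2,3,-,-] (faults so far: 2)
  step 2: ref 5 -> FAULT, frames=[2,3,5,-] (faults so far: 3)
  step 3: ref 1 -> FAULT, frames=[2,3,5,1] (faults so far: 4)
  step 4: ref 3 -> HIT, frames=[2,3,5,1] (faults so far: 4)
  step 5: ref 4 -> FAULT, evict 3, frames=[2,4,5,1] (faults so far: 5)
  step 6: ref 1 -> HIT, frames=[2,4,5,1] (faults so far: 5)
  step 7: ref 1 -> HIT, frames=[2,4,5,1] (faults so far: 5)
  step 8: ref 6 -> FAULT, evict 1, frames=[2,4,5,6] (faults so far: 6)
  step 9: ref 2 -> HIT, frames=[2,4,5,6] (faults so far: 6)
  step 10: ref 6 -> HIT, frames=[2,4,5,6] (faults so far: 6)
  Optimal total faults: 6

Answer: 7 7 6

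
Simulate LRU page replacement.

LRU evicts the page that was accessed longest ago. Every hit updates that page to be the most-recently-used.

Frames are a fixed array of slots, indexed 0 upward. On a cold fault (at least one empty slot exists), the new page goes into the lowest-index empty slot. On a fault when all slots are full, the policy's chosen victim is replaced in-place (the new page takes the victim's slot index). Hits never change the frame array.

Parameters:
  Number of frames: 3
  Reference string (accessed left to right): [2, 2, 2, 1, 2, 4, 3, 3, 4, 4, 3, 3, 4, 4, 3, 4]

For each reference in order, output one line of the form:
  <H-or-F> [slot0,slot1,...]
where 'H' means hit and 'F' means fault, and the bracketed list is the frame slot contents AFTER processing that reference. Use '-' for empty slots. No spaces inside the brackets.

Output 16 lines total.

F [2,-,-]
H [2,-,-]
H [2,-,-]
F [2,1,-]
H [2,1,-]
F [2,1,4]
F [2,3,4]
H [2,3,4]
H [2,3,4]
H [2,3,4]
H [2,3,4]
H [2,3,4]
H [2,3,4]
H [2,3,4]
H [2,3,4]
H [2,3,4]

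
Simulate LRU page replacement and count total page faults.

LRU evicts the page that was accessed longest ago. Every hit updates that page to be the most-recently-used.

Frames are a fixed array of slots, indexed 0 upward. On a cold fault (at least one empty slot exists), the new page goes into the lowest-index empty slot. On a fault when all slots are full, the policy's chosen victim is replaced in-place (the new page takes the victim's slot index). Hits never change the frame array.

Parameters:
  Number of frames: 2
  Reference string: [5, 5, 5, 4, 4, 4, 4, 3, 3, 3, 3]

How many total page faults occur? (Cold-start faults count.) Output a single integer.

Step 0: ref 5 → FAULT, frames=[5,-]
Step 1: ref 5 → HIT, frames=[5,-]
Step 2: ref 5 → HIT, frames=[5,-]
Step 3: ref 4 → FAULT, frames=[5,4]
Step 4: ref 4 → HIT, frames=[5,4]
Step 5: ref 4 → HIT, frames=[5,4]
Step 6: ref 4 → HIT, frames=[5,4]
Step 7: ref 3 → FAULT (evict 5), frames=[3,4]
Step 8: ref 3 → HIT, frames=[3,4]
Step 9: ref 3 → HIT, frames=[3,4]
Step 10: ref 3 → HIT, frames=[3,4]
Total faults: 3

Answer: 3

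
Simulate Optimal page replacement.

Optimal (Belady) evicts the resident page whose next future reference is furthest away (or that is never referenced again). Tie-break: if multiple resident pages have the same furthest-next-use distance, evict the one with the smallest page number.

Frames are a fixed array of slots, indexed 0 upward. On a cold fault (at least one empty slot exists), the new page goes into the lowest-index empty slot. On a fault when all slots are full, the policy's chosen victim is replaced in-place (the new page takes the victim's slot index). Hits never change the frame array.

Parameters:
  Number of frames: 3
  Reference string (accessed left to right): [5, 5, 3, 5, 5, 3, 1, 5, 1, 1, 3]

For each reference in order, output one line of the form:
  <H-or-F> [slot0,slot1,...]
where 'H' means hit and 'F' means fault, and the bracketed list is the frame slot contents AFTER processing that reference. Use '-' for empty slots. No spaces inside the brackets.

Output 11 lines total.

F [5,-,-]
H [5,-,-]
F [5,3,-]
H [5,3,-]
H [5,3,-]
H [5,3,-]
F [5,3,1]
H [5,3,1]
H [5,3,1]
H [5,3,1]
H [5,3,1]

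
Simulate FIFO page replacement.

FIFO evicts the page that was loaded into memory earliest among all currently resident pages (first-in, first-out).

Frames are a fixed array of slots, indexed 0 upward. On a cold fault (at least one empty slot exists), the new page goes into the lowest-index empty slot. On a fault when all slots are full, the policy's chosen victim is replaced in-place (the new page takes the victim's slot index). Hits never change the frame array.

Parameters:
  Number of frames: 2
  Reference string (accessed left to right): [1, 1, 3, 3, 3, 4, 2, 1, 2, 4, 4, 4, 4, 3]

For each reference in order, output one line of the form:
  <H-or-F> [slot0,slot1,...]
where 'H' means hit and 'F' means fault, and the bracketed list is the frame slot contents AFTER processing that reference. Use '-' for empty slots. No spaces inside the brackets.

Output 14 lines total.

F [1,-]
H [1,-]
F [1,3]
H [1,3]
H [1,3]
F [4,3]
F [4,2]
F [1,2]
H [1,2]
F [1,4]
H [1,4]
H [1,4]
H [1,4]
F [3,4]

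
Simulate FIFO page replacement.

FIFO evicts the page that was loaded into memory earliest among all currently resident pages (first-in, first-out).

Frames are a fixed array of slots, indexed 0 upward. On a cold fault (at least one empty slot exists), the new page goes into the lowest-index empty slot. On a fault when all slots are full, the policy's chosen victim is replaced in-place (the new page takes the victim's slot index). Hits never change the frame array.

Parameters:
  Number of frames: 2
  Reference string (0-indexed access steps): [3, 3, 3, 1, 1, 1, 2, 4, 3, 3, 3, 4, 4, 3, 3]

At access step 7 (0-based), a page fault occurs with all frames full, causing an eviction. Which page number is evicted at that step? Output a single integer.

Answer: 1

Derivation:
Step 0: ref 3 -> FAULT, frames=[3,-]
Step 1: ref 3 -> HIT, frames=[3,-]
Step 2: ref 3 -> HIT, frames=[3,-]
Step 3: ref 1 -> FAULT, frames=[3,1]
Step 4: ref 1 -> HIT, frames=[3,1]
Step 5: ref 1 -> HIT, frames=[3,1]
Step 6: ref 2 -> FAULT, evict 3, frames=[2,1]
Step 7: ref 4 -> FAULT, evict 1, frames=[2,4]
At step 7: evicted page 1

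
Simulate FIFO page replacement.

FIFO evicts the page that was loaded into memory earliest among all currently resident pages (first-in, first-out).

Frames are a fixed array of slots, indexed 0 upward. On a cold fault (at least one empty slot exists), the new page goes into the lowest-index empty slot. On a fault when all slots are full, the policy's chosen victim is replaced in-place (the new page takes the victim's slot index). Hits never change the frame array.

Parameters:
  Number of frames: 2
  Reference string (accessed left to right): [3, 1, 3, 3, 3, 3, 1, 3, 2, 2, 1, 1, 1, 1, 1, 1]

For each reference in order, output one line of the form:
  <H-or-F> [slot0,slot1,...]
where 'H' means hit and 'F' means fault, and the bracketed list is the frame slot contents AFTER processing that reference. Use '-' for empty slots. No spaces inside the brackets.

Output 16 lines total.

F [3,-]
F [3,1]
H [3,1]
H [3,1]
H [3,1]
H [3,1]
H [3,1]
H [3,1]
F [2,1]
H [2,1]
H [2,1]
H [2,1]
H [2,1]
H [2,1]
H [2,1]
H [2,1]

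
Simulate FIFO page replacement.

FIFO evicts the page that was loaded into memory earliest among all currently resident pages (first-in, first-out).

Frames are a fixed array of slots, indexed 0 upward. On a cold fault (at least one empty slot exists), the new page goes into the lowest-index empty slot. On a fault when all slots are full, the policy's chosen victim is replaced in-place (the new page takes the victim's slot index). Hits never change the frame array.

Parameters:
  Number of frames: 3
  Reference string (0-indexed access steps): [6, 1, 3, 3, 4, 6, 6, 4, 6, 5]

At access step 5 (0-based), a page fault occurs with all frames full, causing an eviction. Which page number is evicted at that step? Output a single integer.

Answer: 1

Derivation:
Step 0: ref 6 -> FAULT, frames=[6,-,-]
Step 1: ref 1 -> FAULT, frames=[6,1,-]
Step 2: ref 3 -> FAULT, frames=[6,1,3]
Step 3: ref 3 -> HIT, frames=[6,1,3]
Step 4: ref 4 -> FAULT, evict 6, frames=[4,1,3]
Step 5: ref 6 -> FAULT, evict 1, frames=[4,6,3]
At step 5: evicted page 1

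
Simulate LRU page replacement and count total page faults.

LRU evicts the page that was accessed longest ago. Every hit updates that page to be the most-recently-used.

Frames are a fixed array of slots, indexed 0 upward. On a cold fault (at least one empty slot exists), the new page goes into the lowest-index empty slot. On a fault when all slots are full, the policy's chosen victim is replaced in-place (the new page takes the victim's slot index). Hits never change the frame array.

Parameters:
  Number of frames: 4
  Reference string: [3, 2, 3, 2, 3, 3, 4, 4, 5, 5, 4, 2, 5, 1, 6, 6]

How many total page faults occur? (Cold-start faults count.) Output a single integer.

Step 0: ref 3 → FAULT, frames=[3,-,-,-]
Step 1: ref 2 → FAULT, frames=[3,2,-,-]
Step 2: ref 3 → HIT, frames=[3,2,-,-]
Step 3: ref 2 → HIT, frames=[3,2,-,-]
Step 4: ref 3 → HIT, frames=[3,2,-,-]
Step 5: ref 3 → HIT, frames=[3,2,-,-]
Step 6: ref 4 → FAULT, frames=[3,2,4,-]
Step 7: ref 4 → HIT, frames=[3,2,4,-]
Step 8: ref 5 → FAULT, frames=[3,2,4,5]
Step 9: ref 5 → HIT, frames=[3,2,4,5]
Step 10: ref 4 → HIT, frames=[3,2,4,5]
Step 11: ref 2 → HIT, frames=[3,2,4,5]
Step 12: ref 5 → HIT, frames=[3,2,4,5]
Step 13: ref 1 → FAULT (evict 3), frames=[1,2,4,5]
Step 14: ref 6 → FAULT (evict 4), frames=[1,2,6,5]
Step 15: ref 6 → HIT, frames=[1,2,6,5]
Total faults: 6

Answer: 6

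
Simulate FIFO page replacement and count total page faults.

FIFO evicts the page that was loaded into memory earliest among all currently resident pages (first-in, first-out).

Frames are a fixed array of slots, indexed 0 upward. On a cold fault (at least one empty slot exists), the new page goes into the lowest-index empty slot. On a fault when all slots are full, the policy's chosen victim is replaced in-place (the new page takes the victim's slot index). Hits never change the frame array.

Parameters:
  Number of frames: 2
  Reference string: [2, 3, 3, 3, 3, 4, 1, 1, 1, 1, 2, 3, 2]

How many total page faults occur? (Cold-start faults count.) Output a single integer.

Step 0: ref 2 → FAULT, frames=[2,-]
Step 1: ref 3 → FAULT, frames=[2,3]
Step 2: ref 3 → HIT, frames=[2,3]
Step 3: ref 3 → HIT, frames=[2,3]
Step 4: ref 3 → HIT, frames=[2,3]
Step 5: ref 4 → FAULT (evict 2), frames=[4,3]
Step 6: ref 1 → FAULT (evict 3), frames=[4,1]
Step 7: ref 1 → HIT, frames=[4,1]
Step 8: ref 1 → HIT, frames=[4,1]
Step 9: ref 1 → HIT, frames=[4,1]
Step 10: ref 2 → FAULT (evict 4), frames=[2,1]
Step 11: ref 3 → FAULT (evict 1), frames=[2,3]
Step 12: ref 2 → HIT, frames=[2,3]
Total faults: 6

Answer: 6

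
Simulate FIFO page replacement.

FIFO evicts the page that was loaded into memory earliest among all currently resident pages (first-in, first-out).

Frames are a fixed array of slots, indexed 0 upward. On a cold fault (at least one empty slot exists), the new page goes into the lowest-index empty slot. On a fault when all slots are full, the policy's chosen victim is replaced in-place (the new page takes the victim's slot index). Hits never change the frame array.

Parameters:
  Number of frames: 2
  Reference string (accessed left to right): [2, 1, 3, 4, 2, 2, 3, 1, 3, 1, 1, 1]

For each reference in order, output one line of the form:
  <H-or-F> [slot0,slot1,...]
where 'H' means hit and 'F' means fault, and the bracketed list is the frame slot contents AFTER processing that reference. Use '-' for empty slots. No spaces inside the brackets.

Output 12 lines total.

F [2,-]
F [2,1]
F [3,1]
F [3,4]
F [2,4]
H [2,4]
F [2,3]
F [1,3]
H [1,3]
H [1,3]
H [1,3]
H [1,3]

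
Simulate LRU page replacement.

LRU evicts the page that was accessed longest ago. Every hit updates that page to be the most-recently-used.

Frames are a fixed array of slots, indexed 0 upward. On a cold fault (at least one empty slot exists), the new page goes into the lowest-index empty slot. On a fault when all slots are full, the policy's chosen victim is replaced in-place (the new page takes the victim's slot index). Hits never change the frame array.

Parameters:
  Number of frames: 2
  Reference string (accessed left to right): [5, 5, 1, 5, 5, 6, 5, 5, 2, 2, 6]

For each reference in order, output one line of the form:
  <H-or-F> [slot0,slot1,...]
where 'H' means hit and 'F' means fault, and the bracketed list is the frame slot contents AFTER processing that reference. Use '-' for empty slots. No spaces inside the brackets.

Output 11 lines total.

F [5,-]
H [5,-]
F [5,1]
H [5,1]
H [5,1]
F [5,6]
H [5,6]
H [5,6]
F [5,2]
H [5,2]
F [6,2]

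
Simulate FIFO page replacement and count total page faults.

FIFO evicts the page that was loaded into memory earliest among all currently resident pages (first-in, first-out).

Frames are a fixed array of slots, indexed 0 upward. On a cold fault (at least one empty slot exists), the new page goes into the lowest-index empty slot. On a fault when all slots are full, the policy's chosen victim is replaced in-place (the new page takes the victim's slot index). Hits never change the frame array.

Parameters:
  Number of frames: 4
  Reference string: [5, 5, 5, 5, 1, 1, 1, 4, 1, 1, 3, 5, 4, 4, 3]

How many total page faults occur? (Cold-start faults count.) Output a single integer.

Answer: 4

Derivation:
Step 0: ref 5 → FAULT, frames=[5,-,-,-]
Step 1: ref 5 → HIT, frames=[5,-,-,-]
Step 2: ref 5 → HIT, frames=[5,-,-,-]
Step 3: ref 5 → HIT, frames=[5,-,-,-]
Step 4: ref 1 → FAULT, frames=[5,1,-,-]
Step 5: ref 1 → HIT, frames=[5,1,-,-]
Step 6: ref 1 → HIT, frames=[5,1,-,-]
Step 7: ref 4 → FAULT, frames=[5,1,4,-]
Step 8: ref 1 → HIT, frames=[5,1,4,-]
Step 9: ref 1 → HIT, frames=[5,1,4,-]
Step 10: ref 3 → FAULT, frames=[5,1,4,3]
Step 11: ref 5 → HIT, frames=[5,1,4,3]
Step 12: ref 4 → HIT, frames=[5,1,4,3]
Step 13: ref 4 → HIT, frames=[5,1,4,3]
Step 14: ref 3 → HIT, frames=[5,1,4,3]
Total faults: 4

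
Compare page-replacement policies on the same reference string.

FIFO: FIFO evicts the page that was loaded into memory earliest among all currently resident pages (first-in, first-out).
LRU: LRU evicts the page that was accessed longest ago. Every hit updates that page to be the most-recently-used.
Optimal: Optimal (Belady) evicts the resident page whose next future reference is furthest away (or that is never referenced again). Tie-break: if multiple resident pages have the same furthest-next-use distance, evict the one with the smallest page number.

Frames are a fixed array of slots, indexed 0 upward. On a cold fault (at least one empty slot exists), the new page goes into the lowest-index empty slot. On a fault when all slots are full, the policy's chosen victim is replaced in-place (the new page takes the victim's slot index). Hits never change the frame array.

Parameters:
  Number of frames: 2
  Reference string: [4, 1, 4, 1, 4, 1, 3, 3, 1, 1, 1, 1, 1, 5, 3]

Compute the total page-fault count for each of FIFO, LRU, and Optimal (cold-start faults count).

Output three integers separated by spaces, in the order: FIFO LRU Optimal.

Answer: 4 5 4

Derivation:
--- FIFO ---
  step 0: ref 4 -> FAULT, frames=[4,-] (faults so far: 1)
  step 1: ref 1 -> FAULT, frames=[4,1] (faults so far: 2)
  step 2: ref 4 -> HIT, frames=[4,1] (faults so far: 2)
  step 3: ref 1 -> HIT, frames=[4,1] (faults so far: 2)
  step 4: ref 4 -> HIT, frames=[4,1] (faults so far: 2)
  step 5: ref 1 -> HIT, frames=[4,1] (faults so far: 2)
  step 6: ref 3 -> FAULT, evict 4, frames=[3,1] (faults so far: 3)
  step 7: ref 3 -> HIT, frames=[3,1] (faults so far: 3)
  step 8: ref 1 -> HIT, frames=[3,1] (faults so far: 3)
  step 9: ref 1 -> HIT, frames=[3,1] (faults so far: 3)
  step 10: ref 1 -> HIT, frames=[3,1] (faults so far: 3)
  step 11: ref 1 -> HIT, frames=[3,1] (faults so far: 3)
  step 12: ref 1 -> HIT, frames=[3,1] (faults so far: 3)
  step 13: ref 5 -> FAULT, evict 1, frames=[3,5] (faults so far: 4)
  step 14: ref 3 -> HIT, frames=[3,5] (faults so far: 4)
  FIFO total faults: 4
--- LRU ---
  step 0: ref 4 -> FAULT, frames=[4,-] (faults so far: 1)
  step 1: ref 1 -> FAULT, frames=[4,1] (faults so far: 2)
  step 2: ref 4 -> HIT, frames=[4,1] (faults so far: 2)
  step 3: ref 1 -> HIT, frames=[4,1] (faults so far: 2)
  step 4: ref 4 -> HIT, frames=[4,1] (faults so far: 2)
  step 5: ref 1 -> HIT, frames=[4,1] (faults so far: 2)
  step 6: ref 3 -> FAULT, evict 4, frames=[3,1] (faults so far: 3)
  step 7: ref 3 -> HIT, frames=[3,1] (faults so far: 3)
  step 8: ref 1 -> HIT, frames=[3,1] (faults so far: 3)
  step 9: ref 1 -> HIT, frames=[3,1] (faults so far: 3)
  step 10: ref 1 -> HIT, frames=[3,1] (faults so far: 3)
  step 11: ref 1 -> HIT, frames=[3,1] (faults so far: 3)
  step 12: ref 1 -> HIT, frames=[3,1] (faults so far: 3)
  step 13: ref 5 -> FAULT, evict 3, frames=[5,1] (faults so far: 4)
  step 14: ref 3 -> FAULT, evict 1, frames=[5,3] (faults so far: 5)
  LRU total faults: 5
--- Optimal ---
  step 0: ref 4 -> FAULT, frames=[4,-] (faults so far: 1)
  step 1: ref 1 -> FAULT, frames=[4,1] (faults so far: 2)
  step 2: ref 4 -> HIT, frames=[4,1] (faults so far: 2)
  step 3: ref 1 -> HIT, frames=[4,1] (faults so far: 2)
  step 4: ref 4 -> HIT, frames=[4,1] (faults so far: 2)
  step 5: ref 1 -> HIT, frames=[4,1] (faults so far: 2)
  step 6: ref 3 -> FAULT, evict 4, frames=[3,1] (faults so far: 3)
  step 7: ref 3 -> HIT, frames=[3,1] (faults so far: 3)
  step 8: ref 1 -> HIT, frames=[3,1] (faults so far: 3)
  step 9: ref 1 -> HIT, frames=[3,1] (faults so far: 3)
  step 10: ref 1 -> HIT, frames=[3,1] (faults so far: 3)
  step 11: ref 1 -> HIT, frames=[3,1] (faults so far: 3)
  step 12: ref 1 -> HIT, frames=[3,1] (faults so far: 3)
  step 13: ref 5 -> FAULT, evict 1, frames=[3,5] (faults so far: 4)
  step 14: ref 3 -> HIT, frames=[3,5] (faults so far: 4)
  Optimal total faults: 4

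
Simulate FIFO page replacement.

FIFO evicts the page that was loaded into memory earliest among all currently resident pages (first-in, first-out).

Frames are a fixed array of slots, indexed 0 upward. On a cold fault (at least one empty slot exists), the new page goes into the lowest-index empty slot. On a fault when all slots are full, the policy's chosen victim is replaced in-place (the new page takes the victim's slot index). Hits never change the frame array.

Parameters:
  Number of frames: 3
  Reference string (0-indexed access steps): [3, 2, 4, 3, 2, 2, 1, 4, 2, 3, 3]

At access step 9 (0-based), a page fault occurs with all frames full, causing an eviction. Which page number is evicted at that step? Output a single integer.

Step 0: ref 3 -> FAULT, frames=[3,-,-]
Step 1: ref 2 -> FAULT, frames=[3,2,-]
Step 2: ref 4 -> FAULT, frames=[3,2,4]
Step 3: ref 3 -> HIT, frames=[3,2,4]
Step 4: ref 2 -> HIT, frames=[3,2,4]
Step 5: ref 2 -> HIT, frames=[3,2,4]
Step 6: ref 1 -> FAULT, evict 3, frames=[1,2,4]
Step 7: ref 4 -> HIT, frames=[1,2,4]
Step 8: ref 2 -> HIT, frames=[1,2,4]
Step 9: ref 3 -> FAULT, evict 2, frames=[1,3,4]
At step 9: evicted page 2

Answer: 2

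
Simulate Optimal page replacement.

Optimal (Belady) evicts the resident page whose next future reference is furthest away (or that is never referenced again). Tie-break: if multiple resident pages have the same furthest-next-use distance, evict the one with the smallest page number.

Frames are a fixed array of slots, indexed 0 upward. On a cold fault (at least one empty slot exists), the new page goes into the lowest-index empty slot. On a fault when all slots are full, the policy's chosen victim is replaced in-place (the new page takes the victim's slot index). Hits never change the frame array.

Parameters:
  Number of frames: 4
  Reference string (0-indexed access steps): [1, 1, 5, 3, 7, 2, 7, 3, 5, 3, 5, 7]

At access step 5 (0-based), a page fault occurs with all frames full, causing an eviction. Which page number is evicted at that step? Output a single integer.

Step 0: ref 1 -> FAULT, frames=[1,-,-,-]
Step 1: ref 1 -> HIT, frames=[1,-,-,-]
Step 2: ref 5 -> FAULT, frames=[1,5,-,-]
Step 3: ref 3 -> FAULT, frames=[1,5,3,-]
Step 4: ref 7 -> FAULT, frames=[1,5,3,7]
Step 5: ref 2 -> FAULT, evict 1, frames=[2,5,3,7]
At step 5: evicted page 1

Answer: 1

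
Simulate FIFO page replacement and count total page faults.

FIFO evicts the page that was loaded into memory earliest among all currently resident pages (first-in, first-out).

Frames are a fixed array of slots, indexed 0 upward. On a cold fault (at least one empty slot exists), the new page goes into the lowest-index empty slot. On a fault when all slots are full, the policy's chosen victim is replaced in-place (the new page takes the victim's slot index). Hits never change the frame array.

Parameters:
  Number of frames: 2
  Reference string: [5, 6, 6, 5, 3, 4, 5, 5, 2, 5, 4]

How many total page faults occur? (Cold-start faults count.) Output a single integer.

Step 0: ref 5 → FAULT, frames=[5,-]
Step 1: ref 6 → FAULT, frames=[5,6]
Step 2: ref 6 → HIT, frames=[5,6]
Step 3: ref 5 → HIT, frames=[5,6]
Step 4: ref 3 → FAULT (evict 5), frames=[3,6]
Step 5: ref 4 → FAULT (evict 6), frames=[3,4]
Step 6: ref 5 → FAULT (evict 3), frames=[5,4]
Step 7: ref 5 → HIT, frames=[5,4]
Step 8: ref 2 → FAULT (evict 4), frames=[5,2]
Step 9: ref 5 → HIT, frames=[5,2]
Step 10: ref 4 → FAULT (evict 5), frames=[4,2]
Total faults: 7

Answer: 7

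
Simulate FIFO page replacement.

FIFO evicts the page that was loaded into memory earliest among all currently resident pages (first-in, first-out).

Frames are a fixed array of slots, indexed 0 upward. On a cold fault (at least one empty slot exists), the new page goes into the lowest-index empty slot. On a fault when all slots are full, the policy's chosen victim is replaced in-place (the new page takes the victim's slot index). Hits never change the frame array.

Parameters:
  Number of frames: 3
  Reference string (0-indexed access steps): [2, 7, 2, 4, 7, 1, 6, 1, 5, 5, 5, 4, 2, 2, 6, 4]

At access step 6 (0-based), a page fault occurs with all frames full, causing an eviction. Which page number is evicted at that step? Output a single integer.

Step 0: ref 2 -> FAULT, frames=[2,-,-]
Step 1: ref 7 -> FAULT, frames=[2,7,-]
Step 2: ref 2 -> HIT, frames=[2,7,-]
Step 3: ref 4 -> FAULT, frames=[2,7,4]
Step 4: ref 7 -> HIT, frames=[2,7,4]
Step 5: ref 1 -> FAULT, evict 2, frames=[1,7,4]
Step 6: ref 6 -> FAULT, evict 7, frames=[1,6,4]
At step 6: evicted page 7

Answer: 7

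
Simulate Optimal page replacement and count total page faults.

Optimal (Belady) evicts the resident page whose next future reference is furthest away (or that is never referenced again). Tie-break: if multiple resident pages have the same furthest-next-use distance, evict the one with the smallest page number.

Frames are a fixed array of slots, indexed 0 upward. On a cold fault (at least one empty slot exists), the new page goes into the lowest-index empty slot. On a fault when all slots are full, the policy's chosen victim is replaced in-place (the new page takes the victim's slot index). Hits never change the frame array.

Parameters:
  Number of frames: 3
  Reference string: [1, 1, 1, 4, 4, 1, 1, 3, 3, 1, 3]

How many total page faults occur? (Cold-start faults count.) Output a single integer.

Step 0: ref 1 → FAULT, frames=[1,-,-]
Step 1: ref 1 → HIT, frames=[1,-,-]
Step 2: ref 1 → HIT, frames=[1,-,-]
Step 3: ref 4 → FAULT, frames=[1,4,-]
Step 4: ref 4 → HIT, frames=[1,4,-]
Step 5: ref 1 → HIT, frames=[1,4,-]
Step 6: ref 1 → HIT, frames=[1,4,-]
Step 7: ref 3 → FAULT, frames=[1,4,3]
Step 8: ref 3 → HIT, frames=[1,4,3]
Step 9: ref 1 → HIT, frames=[1,4,3]
Step 10: ref 3 → HIT, frames=[1,4,3]
Total faults: 3

Answer: 3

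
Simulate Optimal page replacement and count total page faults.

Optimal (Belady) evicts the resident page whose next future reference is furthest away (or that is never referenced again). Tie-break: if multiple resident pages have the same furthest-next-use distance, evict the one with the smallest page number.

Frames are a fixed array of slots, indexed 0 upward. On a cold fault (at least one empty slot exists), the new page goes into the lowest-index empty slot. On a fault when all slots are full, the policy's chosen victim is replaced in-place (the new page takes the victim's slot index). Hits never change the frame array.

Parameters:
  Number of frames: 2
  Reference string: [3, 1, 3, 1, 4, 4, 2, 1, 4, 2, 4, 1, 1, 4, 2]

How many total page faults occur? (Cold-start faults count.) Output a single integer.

Answer: 7

Derivation:
Step 0: ref 3 → FAULT, frames=[3,-]
Step 1: ref 1 → FAULT, frames=[3,1]
Step 2: ref 3 → HIT, frames=[3,1]
Step 3: ref 1 → HIT, frames=[3,1]
Step 4: ref 4 → FAULT (evict 3), frames=[4,1]
Step 5: ref 4 → HIT, frames=[4,1]
Step 6: ref 2 → FAULT (evict 4), frames=[2,1]
Step 7: ref 1 → HIT, frames=[2,1]
Step 8: ref 4 → FAULT (evict 1), frames=[2,4]
Step 9: ref 2 → HIT, frames=[2,4]
Step 10: ref 4 → HIT, frames=[2,4]
Step 11: ref 1 → FAULT (evict 2), frames=[1,4]
Step 12: ref 1 → HIT, frames=[1,4]
Step 13: ref 4 → HIT, frames=[1,4]
Step 14: ref 2 → FAULT (evict 1), frames=[2,4]
Total faults: 7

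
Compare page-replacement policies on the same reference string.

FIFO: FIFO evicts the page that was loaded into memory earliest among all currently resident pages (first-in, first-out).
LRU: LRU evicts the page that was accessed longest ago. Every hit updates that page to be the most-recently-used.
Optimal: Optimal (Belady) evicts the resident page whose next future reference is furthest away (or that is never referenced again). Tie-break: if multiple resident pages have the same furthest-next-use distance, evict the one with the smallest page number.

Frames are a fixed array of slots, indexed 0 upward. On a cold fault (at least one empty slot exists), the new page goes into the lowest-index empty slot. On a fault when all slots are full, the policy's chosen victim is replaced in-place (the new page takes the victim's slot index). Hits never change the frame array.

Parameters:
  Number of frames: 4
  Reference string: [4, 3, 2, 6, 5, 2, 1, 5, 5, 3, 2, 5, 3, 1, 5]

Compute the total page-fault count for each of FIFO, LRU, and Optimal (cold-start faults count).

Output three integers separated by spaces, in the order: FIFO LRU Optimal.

--- FIFO ---
  step 0: ref 4 -> FAULT, frames=[4,-,-,-] (faults so far: 1)
  step 1: ref 3 -> FAULT, frames=[4,3,-,-] (faults so far: 2)
  step 2: ref 2 -> FAULT, frames=[4,3,2,-] (faults so far: 3)
  step 3: ref 6 -> FAULT, frames=[4,3,2,6] (faults so far: 4)
  step 4: ref 5 -> FAULT, evict 4, frames=[5,3,2,6] (faults so far: 5)
  step 5: ref 2 -> HIT, frames=[5,3,2,6] (faults so far: 5)
  step 6: ref 1 -> FAULT, evict 3, frames=[5,1,2,6] (faults so far: 6)
  step 7: ref 5 -> HIT, frames=[5,1,2,6] (faults so far: 6)
  step 8: ref 5 -> HIT, frames=[5,1,2,6] (faults so far: 6)
  step 9: ref 3 -> FAULT, evict 2, frames=[5,1,3,6] (faults so far: 7)
  step 10: ref 2 -> FAULT, evict 6, frames=[5,1,3,2] (faults so far: 8)
  step 11: ref 5 -> HIT, frames=[5,1,3,2] (faults so far: 8)
  step 12: ref 3 -> HIT, frames=[5,1,3,2] (faults so far: 8)
  step 13: ref 1 -> HIT, frames=[5,1,3,2] (faults so far: 8)
  step 14: ref 5 -> HIT, frames=[5,1,3,2] (faults so far: 8)
  FIFO total faults: 8
--- LRU ---
  step 0: ref 4 -> FAULT, frames=[4,-,-,-] (faults so far: 1)
  step 1: ref 3 -> FAULT, frames=[4,3,-,-] (faults so far: 2)
  step 2: ref 2 -> FAULT, frames=[4,3,2,-] (faults so far: 3)
  step 3: ref 6 -> FAULT, frames=[4,3,2,6] (faults so far: 4)
  step 4: ref 5 -> FAULT, evict 4, frames=[5,3,2,6] (faults so far: 5)
  step 5: ref 2 -> HIT, frames=[5,3,2,6] (faults so far: 5)
  step 6: ref 1 -> FAULT, evict 3, frames=[5,1,2,6] (faults so far: 6)
  step 7: ref 5 -> HIT, frames=[5,1,2,6] (faults so far: 6)
  step 8: ref 5 -> HIT, frames=[5,1,2,6] (faults so far: 6)
  step 9: ref 3 -> FAULT, evict 6, frames=[5,1,2,3] (faults so far: 7)
  step 10: ref 2 -> HIT, frames=[5,1,2,3] (faults so far: 7)
  step 11: ref 5 -> HIT, frames=[5,1,2,3] (faults so far: 7)
  step 12: ref 3 -> HIT, frames=[5,1,2,3] (faults so far: 7)
  step 13: ref 1 -> HIT, frames=[5,1,2,3] (faults so far: 7)
  step 14: ref 5 -> HIT, frames=[5,1,2,3] (faults so far: 7)
  LRU total faults: 7
--- Optimal ---
  step 0: ref 4 -> FAULT, frames=[4,-,-,-] (faults so far: 1)
  step 1: ref 3 -> FAULT, frames=[4,3,-,-] (faults so far: 2)
  step 2: ref 2 -> FAULT, frames=[4,3,2,-] (faults so far: 3)
  step 3: ref 6 -> FAULT, frames=[4,3,2,6] (faults so far: 4)
  step 4: ref 5 -> FAULT, evict 4, frames=[5,3,2,6] (faults so far: 5)
  step 5: ref 2 -> HIT, frames=[5,3,2,6] (faults so far: 5)
  step 6: ref 1 -> FAULT, evict 6, frames=[5,3,2,1] (faults so far: 6)
  step 7: ref 5 -> HIT, frames=[5,3,2,1] (faults so far: 6)
  step 8: ref 5 -> HIT, frames=[5,3,2,1] (faults so far: 6)
  step 9: ref 3 -> HIT, frames=[5,3,2,1] (faults so far: 6)
  step 10: ref 2 -> HIT, frames=[5,3,2,1] (faults so far: 6)
  step 11: ref 5 -> HIT, frames=[5,3,2,1] (faults so far: 6)
  step 12: ref 3 -> HIT, frames=[5,3,2,1] (faults so far: 6)
  step 13: ref 1 -> HIT, frames=[5,3,2,1] (faults so far: 6)
  step 14: ref 5 -> HIT, frames=[5,3,2,1] (faults so far: 6)
  Optimal total faults: 6

Answer: 8 7 6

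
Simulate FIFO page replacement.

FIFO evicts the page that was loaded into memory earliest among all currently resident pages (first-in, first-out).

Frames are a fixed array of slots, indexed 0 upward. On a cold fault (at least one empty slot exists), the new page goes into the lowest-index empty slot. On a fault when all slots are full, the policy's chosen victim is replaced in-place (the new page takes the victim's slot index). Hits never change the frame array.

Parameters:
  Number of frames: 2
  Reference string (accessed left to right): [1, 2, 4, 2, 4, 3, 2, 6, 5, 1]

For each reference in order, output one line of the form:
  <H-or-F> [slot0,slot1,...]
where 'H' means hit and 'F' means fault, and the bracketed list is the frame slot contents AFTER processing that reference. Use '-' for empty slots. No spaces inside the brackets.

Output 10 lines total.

F [1,-]
F [1,2]
F [4,2]
H [4,2]
H [4,2]
F [4,3]
F [2,3]
F [2,6]
F [5,6]
F [5,1]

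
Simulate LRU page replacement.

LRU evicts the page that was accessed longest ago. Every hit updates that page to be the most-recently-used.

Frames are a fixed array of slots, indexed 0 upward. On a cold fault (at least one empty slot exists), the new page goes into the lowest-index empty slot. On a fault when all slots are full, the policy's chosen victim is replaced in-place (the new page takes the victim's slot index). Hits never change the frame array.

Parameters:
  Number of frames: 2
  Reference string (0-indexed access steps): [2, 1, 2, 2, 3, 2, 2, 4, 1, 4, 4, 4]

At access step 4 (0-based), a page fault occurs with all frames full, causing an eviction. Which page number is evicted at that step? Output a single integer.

Step 0: ref 2 -> FAULT, frames=[2,-]
Step 1: ref 1 -> FAULT, frames=[2,1]
Step 2: ref 2 -> HIT, frames=[2,1]
Step 3: ref 2 -> HIT, frames=[2,1]
Step 4: ref 3 -> FAULT, evict 1, frames=[2,3]
At step 4: evicted page 1

Answer: 1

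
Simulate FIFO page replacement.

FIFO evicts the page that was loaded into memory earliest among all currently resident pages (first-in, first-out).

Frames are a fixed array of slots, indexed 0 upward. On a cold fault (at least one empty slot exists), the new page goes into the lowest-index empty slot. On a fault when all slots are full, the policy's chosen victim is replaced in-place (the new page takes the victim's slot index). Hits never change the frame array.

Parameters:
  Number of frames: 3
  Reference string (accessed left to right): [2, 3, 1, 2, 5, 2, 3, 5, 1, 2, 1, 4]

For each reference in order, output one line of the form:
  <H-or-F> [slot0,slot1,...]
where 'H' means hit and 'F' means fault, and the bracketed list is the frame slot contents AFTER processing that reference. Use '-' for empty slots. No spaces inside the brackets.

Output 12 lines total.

F [2,-,-]
F [2,3,-]
F [2,3,1]
H [2,3,1]
F [5,3,1]
F [5,2,1]
F [5,2,3]
H [5,2,3]
F [1,2,3]
H [1,2,3]
H [1,2,3]
F [1,4,3]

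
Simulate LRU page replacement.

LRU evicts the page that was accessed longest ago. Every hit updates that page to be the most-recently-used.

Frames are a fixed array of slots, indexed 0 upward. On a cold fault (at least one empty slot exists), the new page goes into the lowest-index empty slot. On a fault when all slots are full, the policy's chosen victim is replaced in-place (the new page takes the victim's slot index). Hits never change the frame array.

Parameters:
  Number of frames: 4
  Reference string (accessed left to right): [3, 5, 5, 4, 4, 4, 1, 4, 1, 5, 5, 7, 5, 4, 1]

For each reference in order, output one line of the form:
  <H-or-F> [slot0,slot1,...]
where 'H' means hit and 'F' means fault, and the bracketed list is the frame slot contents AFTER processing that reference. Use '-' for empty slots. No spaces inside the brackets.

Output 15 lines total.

F [3,-,-,-]
F [3,5,-,-]
H [3,5,-,-]
F [3,5,4,-]
H [3,5,4,-]
H [3,5,4,-]
F [3,5,4,1]
H [3,5,4,1]
H [3,5,4,1]
H [3,5,4,1]
H [3,5,4,1]
F [7,5,4,1]
H [7,5,4,1]
H [7,5,4,1]
H [7,5,4,1]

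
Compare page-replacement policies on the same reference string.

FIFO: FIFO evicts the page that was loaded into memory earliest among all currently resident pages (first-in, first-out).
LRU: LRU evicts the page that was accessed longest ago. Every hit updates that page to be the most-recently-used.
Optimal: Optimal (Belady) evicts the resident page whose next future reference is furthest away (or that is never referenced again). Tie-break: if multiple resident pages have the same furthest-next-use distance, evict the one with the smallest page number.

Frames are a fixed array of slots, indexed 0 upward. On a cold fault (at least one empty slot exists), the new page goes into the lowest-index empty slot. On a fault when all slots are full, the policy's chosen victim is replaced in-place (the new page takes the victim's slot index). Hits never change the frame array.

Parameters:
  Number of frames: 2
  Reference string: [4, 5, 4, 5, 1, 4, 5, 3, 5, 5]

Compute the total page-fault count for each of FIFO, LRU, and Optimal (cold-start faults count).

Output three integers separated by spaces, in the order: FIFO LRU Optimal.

--- FIFO ---
  step 0: ref 4 -> FAULT, frames=[4,-] (faults so far: 1)
  step 1: ref 5 -> FAULT, frames=[4,5] (faults so far: 2)
  step 2: ref 4 -> HIT, frames=[4,5] (faults so far: 2)
  step 3: ref 5 -> HIT, frames=[4,5] (faults so far: 2)
  step 4: ref 1 -> FAULT, evict 4, frames=[1,5] (faults so far: 3)
  step 5: ref 4 -> FAULT, evict 5, frames=[1,4] (faults so far: 4)
  step 6: ref 5 -> FAULT, evict 1, frames=[5,4] (faults so far: 5)
  step 7: ref 3 -> FAULT, evict 4, frames=[5,3] (faults so far: 6)
  step 8: ref 5 -> HIT, frames=[5,3] (faults so far: 6)
  step 9: ref 5 -> HIT, frames=[5,3] (faults so far: 6)
  FIFO total faults: 6
--- LRU ---
  step 0: ref 4 -> FAULT, frames=[4,-] (faults so far: 1)
  step 1: ref 5 -> FAULT, frames=[4,5] (faults so far: 2)
  step 2: ref 4 -> HIT, frames=[4,5] (faults so far: 2)
  step 3: ref 5 -> HIT, frames=[4,5] (faults so far: 2)
  step 4: ref 1 -> FAULT, evict 4, frames=[1,5] (faults so far: 3)
  step 5: ref 4 -> FAULT, evict 5, frames=[1,4] (faults so far: 4)
  step 6: ref 5 -> FAULT, evict 1, frames=[5,4] (faults so far: 5)
  step 7: ref 3 -> FAULT, evict 4, frames=[5,3] (faults so far: 6)
  step 8: ref 5 -> HIT, frames=[5,3] (faults so far: 6)
  step 9: ref 5 -> HIT, frames=[5,3] (faults so far: 6)
  LRU total faults: 6
--- Optimal ---
  step 0: ref 4 -> FAULT, frames=[4,-] (faults so far: 1)
  step 1: ref 5 -> FAULT, frames=[4,5] (faults so far: 2)
  step 2: ref 4 -> HIT, frames=[4,5] (faults so far: 2)
  step 3: ref 5 -> HIT, frames=[4,5] (faults so far: 2)
  step 4: ref 1 -> FAULT, evict 5, frames=[4,1] (faults so far: 3)
  step 5: ref 4 -> HIT, frames=[4,1] (faults so far: 3)
  step 6: ref 5 -> FAULT, evict 1, frames=[4,5] (faults so far: 4)
  step 7: ref 3 -> FAULT, evict 4, frames=[3,5] (faults so far: 5)
  step 8: ref 5 -> HIT, frames=[3,5] (faults so far: 5)
  step 9: ref 5 -> HIT, frames=[3,5] (faults so far: 5)
  Optimal total faults: 5

Answer: 6 6 5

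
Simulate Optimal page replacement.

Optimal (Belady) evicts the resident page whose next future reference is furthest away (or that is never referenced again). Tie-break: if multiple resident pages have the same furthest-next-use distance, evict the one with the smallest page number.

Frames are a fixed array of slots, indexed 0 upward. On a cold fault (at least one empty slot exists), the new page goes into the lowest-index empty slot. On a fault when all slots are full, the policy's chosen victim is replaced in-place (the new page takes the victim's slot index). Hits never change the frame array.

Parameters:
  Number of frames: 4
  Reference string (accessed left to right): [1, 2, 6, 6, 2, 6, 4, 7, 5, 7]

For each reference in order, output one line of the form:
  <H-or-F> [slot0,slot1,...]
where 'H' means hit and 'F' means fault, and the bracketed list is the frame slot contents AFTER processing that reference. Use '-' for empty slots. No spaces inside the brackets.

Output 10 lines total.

F [1,-,-,-]
F [1,2,-,-]
F [1,2,6,-]
H [1,2,6,-]
H [1,2,6,-]
H [1,2,6,-]
F [1,2,6,4]
F [7,2,6,4]
F [7,5,6,4]
H [7,5,6,4]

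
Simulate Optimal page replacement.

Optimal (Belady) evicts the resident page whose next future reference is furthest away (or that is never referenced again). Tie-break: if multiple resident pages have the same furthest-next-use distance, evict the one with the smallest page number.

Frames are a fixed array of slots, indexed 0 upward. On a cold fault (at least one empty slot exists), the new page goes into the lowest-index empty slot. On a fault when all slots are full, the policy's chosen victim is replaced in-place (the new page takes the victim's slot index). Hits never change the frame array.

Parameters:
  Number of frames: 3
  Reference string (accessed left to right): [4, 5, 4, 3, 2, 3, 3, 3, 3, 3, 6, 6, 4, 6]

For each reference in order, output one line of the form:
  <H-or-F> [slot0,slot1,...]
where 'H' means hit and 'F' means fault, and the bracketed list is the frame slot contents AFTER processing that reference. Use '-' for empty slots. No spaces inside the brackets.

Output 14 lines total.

F [4,-,-]
F [4,5,-]
H [4,5,-]
F [4,5,3]
F [4,2,3]
H [4,2,3]
H [4,2,3]
H [4,2,3]
H [4,2,3]
H [4,2,3]
F [4,6,3]
H [4,6,3]
H [4,6,3]
H [4,6,3]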